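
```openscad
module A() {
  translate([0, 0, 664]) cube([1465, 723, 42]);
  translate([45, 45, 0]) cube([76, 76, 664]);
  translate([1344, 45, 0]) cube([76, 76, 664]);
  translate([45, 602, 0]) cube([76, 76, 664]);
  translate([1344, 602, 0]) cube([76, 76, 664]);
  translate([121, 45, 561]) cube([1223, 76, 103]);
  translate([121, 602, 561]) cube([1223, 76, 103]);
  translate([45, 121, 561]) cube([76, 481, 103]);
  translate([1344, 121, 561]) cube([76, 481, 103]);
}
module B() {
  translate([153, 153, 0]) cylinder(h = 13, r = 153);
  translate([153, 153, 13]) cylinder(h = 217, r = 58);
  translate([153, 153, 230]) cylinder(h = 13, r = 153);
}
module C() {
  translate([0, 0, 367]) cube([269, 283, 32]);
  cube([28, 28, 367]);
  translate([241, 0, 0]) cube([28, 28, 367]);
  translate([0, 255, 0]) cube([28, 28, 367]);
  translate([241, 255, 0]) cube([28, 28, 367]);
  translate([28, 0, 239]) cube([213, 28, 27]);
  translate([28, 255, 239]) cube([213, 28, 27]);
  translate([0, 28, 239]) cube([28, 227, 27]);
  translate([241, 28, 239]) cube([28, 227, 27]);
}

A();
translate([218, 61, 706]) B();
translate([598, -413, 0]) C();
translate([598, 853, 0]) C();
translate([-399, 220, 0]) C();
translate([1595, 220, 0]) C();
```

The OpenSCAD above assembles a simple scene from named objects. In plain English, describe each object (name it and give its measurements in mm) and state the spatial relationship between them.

A is a table: top 1465 mm (x) × 723 mm (y), 42 mm thick, upper face at z = 706 mm, on four 76×76 mm square legs, each inset 45 mm from the nearest pair of top edges, running from z = 0 to the bottom of the top. Four apron rails, 76 mm thick and 103 mm tall, run between adjacent legs with their top edges flush with the underside of the top and their outer faces flush with the legs' outer faces.

B is a spool: two coaxial disc flanges of radius 153 mm and thickness 13 mm, joined by a core cylinder of radius 58 mm and height 217 mm. The lower flange rests on z = 0 and the three cylinders share a vertical axis.

C is a four-legged stool. The seat is a 269×283×32 mm slab whose top surface is at z = 399 mm; four square legs, each 28×28 mm in cross-section, run from the floor (z = 0) to the underside of the seat, each flush with a corner of the seat. Four stretchers, 28 mm wide and 27 mm tall, connect adjacent legs with their undersides at z = 239 mm, each running between the inner faces of the legs it joins and aligned with the legs' outer faces on the other axis.

The spool is on top of the table. Four stools sit around the table at the −y, +y, −x, +x sides.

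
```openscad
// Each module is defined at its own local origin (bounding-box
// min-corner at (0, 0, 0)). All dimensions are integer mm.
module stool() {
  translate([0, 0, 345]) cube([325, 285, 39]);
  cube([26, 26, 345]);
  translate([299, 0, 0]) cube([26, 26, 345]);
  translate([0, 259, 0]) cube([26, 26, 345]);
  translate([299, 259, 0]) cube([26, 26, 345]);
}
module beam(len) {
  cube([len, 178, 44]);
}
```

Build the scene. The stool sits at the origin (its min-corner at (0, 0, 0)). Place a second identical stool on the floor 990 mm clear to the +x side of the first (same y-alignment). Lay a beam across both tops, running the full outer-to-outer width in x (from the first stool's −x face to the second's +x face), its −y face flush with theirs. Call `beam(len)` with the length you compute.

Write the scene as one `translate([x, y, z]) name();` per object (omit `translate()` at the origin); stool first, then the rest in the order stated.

stool();
translate([1315, 0, 0]) stool();
translate([0, 0, 384]) beam(1640);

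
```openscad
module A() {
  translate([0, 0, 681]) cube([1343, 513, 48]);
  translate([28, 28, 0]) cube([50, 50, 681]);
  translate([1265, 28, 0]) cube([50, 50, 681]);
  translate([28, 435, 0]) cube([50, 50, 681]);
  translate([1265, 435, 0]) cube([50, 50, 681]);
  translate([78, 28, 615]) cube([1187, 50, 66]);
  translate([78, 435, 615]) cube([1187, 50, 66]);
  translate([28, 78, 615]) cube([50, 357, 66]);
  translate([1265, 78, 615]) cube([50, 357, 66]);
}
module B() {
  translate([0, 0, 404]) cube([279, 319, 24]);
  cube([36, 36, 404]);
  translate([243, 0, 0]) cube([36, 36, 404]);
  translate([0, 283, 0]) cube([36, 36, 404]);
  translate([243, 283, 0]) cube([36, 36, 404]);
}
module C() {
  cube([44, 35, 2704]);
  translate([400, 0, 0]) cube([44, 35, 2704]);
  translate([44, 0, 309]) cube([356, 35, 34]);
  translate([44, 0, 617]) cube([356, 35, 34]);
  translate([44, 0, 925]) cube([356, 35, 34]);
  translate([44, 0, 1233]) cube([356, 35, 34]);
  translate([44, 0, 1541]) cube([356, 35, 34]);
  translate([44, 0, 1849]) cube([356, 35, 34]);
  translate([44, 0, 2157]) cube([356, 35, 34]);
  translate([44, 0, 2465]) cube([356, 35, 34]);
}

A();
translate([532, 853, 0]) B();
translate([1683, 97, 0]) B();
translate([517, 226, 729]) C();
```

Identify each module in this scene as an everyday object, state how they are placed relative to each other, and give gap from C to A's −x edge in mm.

A is a table. B is a stool. C is a ladder. Two stools sit around the table at the +y, +x sides. The ladder is on top of the table. The gap from the ladder to the table's −x edge is 517 mm.

The ladder's min-x is at 517; the table's min-x is 0; gap = 517 mm.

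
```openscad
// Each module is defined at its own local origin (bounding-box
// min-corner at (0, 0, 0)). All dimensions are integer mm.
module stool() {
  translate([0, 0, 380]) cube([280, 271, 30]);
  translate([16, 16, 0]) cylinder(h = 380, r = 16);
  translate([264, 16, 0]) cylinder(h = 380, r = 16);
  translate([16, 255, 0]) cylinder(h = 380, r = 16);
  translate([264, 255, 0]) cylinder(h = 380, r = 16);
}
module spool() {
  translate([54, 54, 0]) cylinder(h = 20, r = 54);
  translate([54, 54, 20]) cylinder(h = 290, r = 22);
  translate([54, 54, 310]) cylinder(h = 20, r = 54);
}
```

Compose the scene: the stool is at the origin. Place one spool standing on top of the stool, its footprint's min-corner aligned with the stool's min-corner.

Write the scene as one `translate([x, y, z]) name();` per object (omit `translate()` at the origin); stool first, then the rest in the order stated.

stool();
translate([0, 0, 410]) spool();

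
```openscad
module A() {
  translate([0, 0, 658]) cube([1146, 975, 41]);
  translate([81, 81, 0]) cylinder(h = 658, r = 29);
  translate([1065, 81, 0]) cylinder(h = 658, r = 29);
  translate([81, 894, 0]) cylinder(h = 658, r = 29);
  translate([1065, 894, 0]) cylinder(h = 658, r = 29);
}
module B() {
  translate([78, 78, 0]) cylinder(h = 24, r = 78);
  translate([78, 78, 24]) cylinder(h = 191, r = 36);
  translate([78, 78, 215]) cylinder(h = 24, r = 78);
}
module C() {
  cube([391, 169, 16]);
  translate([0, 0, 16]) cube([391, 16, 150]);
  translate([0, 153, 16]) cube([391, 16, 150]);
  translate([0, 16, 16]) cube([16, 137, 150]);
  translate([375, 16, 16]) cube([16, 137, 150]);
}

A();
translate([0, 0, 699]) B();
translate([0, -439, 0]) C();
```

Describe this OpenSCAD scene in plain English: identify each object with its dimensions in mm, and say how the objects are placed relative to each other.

A is a table: top 1146 mm (x) × 975 mm (y), 41 mm thick, upper face at z = 699 mm, on four round legs of 58 mm diameter, each leg's bounding box inset 52 mm from the nearest pair of top edges, running from z = 0 to the bottom of the top.

B is a spool: two coaxial disc flanges of radius 78 mm and thickness 24 mm, joined by a core cylinder of radius 36 mm and height 191 mm. The lower flange rests on z = 0 and the three cylinders share a vertical axis.

C is an open storage box with external size 391×169×166 mm and wall thickness 16 mm (the base is also 16 mm thick). The base covers the whole footprint; the four walls stand on the base, with the y-facing walls full-width and the x-facing walls fitting between their inner faces.

The spool is on top of the table. The open box is on the floor beside the table on its −y side.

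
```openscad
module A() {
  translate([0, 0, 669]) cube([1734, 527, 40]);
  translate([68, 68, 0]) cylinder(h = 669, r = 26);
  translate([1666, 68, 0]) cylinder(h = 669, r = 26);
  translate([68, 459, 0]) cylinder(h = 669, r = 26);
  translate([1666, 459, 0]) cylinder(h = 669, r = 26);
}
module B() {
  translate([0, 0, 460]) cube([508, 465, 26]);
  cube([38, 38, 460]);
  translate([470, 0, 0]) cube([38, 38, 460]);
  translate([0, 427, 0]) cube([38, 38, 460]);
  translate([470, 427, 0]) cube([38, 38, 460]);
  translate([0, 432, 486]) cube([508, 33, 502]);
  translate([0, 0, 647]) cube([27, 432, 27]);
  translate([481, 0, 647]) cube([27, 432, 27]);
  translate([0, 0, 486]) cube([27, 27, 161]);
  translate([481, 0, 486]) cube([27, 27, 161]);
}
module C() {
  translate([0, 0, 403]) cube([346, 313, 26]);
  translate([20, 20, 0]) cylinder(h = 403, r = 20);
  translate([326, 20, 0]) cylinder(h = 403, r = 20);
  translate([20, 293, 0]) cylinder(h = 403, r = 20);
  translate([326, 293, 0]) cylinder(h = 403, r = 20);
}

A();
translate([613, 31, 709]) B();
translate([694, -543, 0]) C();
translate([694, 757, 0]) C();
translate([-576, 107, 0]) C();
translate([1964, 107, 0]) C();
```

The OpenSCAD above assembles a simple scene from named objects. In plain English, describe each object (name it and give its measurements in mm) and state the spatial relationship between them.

A is a table: top 1734 mm (x) × 527 mm (y), 40 mm thick, upper face at z = 709 mm, on four round legs of 52 mm diameter, each leg's bounding box inset 42 mm from the nearest pair of top edges, running from z = 0 to the bottom of the top.

B is a chair. The seat is a 508×465×26 mm slab with its top at z = 486 mm, on four 38×38 mm corner legs (flush with the seat edges, standing on z = 0). A flat backrest 33 mm thick, 502 mm tall, spans the full seat width and rises from the seat top along its +y edge, rear face flush with the rear of the seat. Two armrests of 27×27 mm section run along each side from the seat's front edge to the front of the backrest, top faces 188 mm above the seat top and outer faces flush with the seat's x-edges; a 27×27 mm post under the front of each armrest stands on the seat at the front corner.

C is a four-legged stool. The seat is 346×313 mm, 26 mm thick, top at z = 429 mm. It stands on four round legs, each 40 mm in diameter, from z = 0 to the seat underside, each leg's axis is inset half a diameter from the nearest pair of seat edges (so the leg's bounding box is flush with the corner).

The chair is on top of the table, centred. Four stools sit around the table at the −y, +y, −x, +x sides.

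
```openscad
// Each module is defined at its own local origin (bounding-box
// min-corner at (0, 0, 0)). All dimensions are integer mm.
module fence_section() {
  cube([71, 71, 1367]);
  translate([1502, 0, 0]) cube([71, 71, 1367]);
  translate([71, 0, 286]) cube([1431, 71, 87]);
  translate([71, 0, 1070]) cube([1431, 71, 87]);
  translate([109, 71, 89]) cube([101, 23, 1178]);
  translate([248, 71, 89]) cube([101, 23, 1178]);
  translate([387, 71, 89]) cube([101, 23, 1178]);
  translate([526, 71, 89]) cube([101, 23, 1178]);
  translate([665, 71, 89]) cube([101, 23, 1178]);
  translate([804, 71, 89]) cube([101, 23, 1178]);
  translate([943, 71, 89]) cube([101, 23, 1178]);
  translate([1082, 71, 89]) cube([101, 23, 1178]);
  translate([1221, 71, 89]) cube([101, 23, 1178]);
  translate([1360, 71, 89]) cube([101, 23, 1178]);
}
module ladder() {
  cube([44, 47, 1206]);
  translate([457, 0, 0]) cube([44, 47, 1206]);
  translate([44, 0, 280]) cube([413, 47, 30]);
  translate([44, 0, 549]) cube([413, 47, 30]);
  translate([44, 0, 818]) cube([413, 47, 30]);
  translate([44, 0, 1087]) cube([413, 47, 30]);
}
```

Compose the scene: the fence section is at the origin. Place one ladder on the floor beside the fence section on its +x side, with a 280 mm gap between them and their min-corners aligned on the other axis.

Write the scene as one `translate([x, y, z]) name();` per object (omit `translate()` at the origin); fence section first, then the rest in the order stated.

fence_section();
translate([1853, 0, 0]) ladder();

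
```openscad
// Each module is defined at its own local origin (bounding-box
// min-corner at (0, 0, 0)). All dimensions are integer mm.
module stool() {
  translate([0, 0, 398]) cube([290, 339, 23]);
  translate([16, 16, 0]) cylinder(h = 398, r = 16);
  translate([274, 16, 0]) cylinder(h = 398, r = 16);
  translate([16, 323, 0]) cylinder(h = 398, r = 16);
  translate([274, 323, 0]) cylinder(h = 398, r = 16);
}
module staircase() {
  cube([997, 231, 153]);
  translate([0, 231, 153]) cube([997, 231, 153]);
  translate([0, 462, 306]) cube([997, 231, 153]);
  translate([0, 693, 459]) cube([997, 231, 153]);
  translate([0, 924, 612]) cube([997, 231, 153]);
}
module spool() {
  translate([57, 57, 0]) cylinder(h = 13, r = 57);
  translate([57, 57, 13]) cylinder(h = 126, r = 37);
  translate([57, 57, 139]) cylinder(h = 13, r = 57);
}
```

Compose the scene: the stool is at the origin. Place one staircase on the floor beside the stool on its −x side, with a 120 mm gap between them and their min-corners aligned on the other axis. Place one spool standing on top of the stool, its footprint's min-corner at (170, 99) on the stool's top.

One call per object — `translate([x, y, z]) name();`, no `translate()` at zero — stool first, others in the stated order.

stool();
translate([-1117, 0, 0]) staircase();
translate([170, 99, 421]) spool();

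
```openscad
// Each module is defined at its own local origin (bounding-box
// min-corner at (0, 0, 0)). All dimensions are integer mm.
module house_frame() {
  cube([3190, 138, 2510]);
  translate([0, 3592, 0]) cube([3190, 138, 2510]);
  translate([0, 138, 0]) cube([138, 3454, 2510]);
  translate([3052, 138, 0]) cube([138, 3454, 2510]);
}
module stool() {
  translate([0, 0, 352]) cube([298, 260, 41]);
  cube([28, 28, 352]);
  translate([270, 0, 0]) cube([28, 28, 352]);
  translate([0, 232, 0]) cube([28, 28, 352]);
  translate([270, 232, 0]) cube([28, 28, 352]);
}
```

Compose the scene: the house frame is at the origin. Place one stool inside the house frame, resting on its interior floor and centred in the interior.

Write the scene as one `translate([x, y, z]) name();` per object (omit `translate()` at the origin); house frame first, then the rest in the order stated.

house_frame();
translate([1446, 1735, 0]) stool();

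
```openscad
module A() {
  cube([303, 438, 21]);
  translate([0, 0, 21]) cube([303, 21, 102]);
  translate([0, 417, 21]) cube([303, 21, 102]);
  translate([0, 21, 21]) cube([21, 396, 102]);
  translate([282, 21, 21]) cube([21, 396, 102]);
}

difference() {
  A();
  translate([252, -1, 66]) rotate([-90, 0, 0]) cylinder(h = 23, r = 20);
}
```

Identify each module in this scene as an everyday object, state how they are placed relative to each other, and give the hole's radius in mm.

A is an open box. The open box has a circular hole through its front wall. The hole's radius is 20 mm.

The subtracted cylinder has r = 20 mm.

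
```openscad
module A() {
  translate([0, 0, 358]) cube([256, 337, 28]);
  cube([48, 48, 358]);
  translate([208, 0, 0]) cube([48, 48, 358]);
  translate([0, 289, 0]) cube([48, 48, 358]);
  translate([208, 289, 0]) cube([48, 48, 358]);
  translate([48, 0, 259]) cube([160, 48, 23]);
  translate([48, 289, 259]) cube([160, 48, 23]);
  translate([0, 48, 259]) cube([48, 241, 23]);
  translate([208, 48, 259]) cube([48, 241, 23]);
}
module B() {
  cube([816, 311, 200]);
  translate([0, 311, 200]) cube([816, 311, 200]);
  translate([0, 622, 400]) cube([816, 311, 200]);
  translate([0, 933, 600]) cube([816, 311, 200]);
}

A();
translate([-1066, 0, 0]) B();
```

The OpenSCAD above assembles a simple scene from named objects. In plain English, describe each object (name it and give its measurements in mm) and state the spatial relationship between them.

A is a four-legged stool. The seat is a 256×337×28 mm slab whose top surface is at z = 386 mm; four square legs, each 48×48 mm in cross-section, run from the floor (z = 0) to the underside of the seat, each flush with a corner of the seat. Four stretchers, 48 mm wide and 23 mm tall, connect adjacent legs with their undersides at z = 259 mm, each running between the inner faces of the legs it joins and aligned with the legs' outer faces on the other axis.

B is a run of 4 identical solid stair steps. Each tread is 816×311 mm and each step block is 200 mm high. Step 1 rests on the floor; step k is offset from step 1 by (k−1)×311 mm in y and (k−1)×200 mm in z.

The staircase is on the floor beside the stool on its −x side.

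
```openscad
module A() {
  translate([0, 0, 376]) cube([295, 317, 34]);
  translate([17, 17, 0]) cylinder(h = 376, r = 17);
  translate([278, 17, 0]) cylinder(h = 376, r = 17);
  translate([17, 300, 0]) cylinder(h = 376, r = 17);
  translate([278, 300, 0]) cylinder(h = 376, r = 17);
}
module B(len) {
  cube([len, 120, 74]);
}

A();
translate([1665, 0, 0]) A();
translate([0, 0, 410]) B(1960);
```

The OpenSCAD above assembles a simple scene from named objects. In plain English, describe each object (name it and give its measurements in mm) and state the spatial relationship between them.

A is a four-legged stool. The seat is 295×317 mm, 34 mm thick, top at z = 410 mm. It stands on four round legs, each 34 mm in diameter, from z = 0 to the seat underside, each leg's axis is inset half a diameter from the nearest pair of seat edges (so the leg's bounding box is flush with the corner).

B is a rectangular beam 1960 mm long (x), 120 mm deep (y), 74 mm thick (z).

The beam spans the tops of two stools placed 1370 mm apart, resting at z = 410 mm.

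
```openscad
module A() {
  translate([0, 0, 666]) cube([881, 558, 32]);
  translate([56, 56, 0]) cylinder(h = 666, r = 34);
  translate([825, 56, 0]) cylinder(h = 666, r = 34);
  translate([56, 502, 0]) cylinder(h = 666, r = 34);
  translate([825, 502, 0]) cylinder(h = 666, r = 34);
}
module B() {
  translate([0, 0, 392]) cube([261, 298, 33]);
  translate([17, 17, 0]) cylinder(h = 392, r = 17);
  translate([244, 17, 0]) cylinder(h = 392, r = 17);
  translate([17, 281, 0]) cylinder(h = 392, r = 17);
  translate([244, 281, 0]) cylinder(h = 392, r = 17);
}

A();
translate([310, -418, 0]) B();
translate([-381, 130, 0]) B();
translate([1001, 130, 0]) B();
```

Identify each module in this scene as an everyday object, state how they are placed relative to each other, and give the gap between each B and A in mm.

Each stool's nearest face is 120 mm from the table's bounding box.

A is a table. B is a stool. Three stools sit around the table at the −y, −x, +x sides. The gap between each stool and the table is 120 mm.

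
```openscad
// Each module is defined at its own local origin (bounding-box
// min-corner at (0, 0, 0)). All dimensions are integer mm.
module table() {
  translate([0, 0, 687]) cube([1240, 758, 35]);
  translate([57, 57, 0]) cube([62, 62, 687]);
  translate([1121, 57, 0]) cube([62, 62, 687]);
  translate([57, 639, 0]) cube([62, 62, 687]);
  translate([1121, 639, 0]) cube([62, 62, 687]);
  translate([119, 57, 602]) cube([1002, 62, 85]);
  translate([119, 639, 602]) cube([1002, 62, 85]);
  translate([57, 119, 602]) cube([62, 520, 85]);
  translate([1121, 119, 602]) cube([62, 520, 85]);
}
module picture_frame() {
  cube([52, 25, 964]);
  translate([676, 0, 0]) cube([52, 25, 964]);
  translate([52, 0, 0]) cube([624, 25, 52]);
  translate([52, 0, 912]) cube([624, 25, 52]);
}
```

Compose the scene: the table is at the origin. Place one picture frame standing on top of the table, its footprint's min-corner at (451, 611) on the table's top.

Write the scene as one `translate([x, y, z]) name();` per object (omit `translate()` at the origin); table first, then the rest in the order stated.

table();
translate([451, 611, 722]) picture_frame();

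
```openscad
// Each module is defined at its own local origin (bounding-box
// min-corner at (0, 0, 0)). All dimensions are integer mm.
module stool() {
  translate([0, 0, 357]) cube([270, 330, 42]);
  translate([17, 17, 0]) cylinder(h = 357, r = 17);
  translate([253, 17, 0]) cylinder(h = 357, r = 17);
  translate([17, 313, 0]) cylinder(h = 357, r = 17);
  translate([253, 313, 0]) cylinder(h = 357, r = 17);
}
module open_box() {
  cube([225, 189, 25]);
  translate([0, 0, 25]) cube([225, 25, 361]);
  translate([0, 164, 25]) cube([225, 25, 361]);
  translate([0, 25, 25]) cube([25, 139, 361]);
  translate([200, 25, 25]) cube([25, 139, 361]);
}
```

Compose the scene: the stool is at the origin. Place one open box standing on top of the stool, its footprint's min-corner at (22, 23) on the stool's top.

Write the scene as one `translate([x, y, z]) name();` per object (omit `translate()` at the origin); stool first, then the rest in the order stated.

stool();
translate([22, 23, 399]) open_box();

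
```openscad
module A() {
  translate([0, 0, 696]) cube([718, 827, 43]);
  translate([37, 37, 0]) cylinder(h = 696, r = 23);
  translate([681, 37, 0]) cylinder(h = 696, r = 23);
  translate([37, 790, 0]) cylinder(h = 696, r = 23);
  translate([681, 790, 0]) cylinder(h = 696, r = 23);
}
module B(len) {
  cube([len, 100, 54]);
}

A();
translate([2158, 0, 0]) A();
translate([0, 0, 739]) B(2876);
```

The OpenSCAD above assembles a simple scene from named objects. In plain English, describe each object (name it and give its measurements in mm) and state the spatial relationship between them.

A is a table with a 718×827 mm rectangular top, 43 mm thick, top surface at z = 739 mm, supported by four round legs of 46 mm diameter, each leg's bounding box inset 14 mm from the nearest pair of top edges, running from the floor.

B is a rectangular beam 2876 mm long (x), 100 mm deep (y), 54 mm thick (z).

The beam spans the tops of two tables placed 1440 mm apart, resting at z = 739 mm.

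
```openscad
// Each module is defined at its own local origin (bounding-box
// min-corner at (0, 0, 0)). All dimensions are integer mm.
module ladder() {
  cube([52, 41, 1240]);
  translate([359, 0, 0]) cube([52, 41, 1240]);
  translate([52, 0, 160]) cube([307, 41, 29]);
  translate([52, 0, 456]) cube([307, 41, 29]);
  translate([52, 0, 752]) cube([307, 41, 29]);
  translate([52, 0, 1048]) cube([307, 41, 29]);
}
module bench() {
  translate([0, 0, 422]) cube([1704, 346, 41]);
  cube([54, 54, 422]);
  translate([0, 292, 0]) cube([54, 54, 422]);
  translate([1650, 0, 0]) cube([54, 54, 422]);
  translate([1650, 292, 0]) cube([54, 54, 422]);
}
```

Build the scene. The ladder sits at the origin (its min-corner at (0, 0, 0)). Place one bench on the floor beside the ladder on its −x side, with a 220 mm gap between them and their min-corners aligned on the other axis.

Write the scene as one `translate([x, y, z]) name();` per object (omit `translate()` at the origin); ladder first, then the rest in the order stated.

ladder();
translate([-1924, 0, 0]) bench();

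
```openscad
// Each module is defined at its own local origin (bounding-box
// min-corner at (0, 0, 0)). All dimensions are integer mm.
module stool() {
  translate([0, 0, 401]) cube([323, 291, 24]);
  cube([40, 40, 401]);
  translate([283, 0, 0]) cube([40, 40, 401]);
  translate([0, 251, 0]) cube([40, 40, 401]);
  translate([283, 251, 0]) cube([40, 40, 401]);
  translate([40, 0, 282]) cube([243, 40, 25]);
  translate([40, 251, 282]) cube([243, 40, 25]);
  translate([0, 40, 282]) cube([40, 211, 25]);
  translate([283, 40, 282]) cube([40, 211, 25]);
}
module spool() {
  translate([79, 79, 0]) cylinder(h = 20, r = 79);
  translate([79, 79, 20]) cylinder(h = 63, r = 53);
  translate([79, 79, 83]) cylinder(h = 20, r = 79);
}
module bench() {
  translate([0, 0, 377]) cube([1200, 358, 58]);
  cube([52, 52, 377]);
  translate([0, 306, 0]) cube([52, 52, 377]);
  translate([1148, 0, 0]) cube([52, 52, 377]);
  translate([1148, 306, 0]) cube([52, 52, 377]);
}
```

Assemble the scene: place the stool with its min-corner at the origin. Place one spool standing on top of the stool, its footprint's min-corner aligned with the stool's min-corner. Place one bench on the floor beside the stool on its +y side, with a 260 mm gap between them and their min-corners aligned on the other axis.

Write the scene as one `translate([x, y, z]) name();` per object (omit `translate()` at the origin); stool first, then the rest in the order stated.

stool();
translate([0, 0, 425]) spool();
translate([0, 551, 0]) bench();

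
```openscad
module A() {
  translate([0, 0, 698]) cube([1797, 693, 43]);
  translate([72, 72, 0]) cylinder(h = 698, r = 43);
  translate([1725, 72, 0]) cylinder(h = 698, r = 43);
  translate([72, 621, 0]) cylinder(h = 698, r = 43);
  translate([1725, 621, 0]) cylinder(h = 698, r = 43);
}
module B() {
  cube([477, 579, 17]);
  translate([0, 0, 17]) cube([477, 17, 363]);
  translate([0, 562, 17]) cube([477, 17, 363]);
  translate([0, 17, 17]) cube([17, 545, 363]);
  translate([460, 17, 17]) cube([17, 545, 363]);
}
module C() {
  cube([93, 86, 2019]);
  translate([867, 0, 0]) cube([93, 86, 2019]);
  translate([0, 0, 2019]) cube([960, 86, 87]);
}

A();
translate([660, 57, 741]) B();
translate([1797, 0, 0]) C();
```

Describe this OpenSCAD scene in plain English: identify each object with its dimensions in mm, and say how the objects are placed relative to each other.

A is a table with a 1797×693 mm rectangular top, 43 mm thick, top surface at z = 741 mm, supported by four round legs of 86 mm diameter, each leg's bounding box inset 29 mm from the nearest pair of top edges, running from the floor.

B is an open storage box with external size 477×579×380 mm and wall thickness 17 mm (the base is also 17 mm thick). The base covers the whole footprint; the four walls stand on the base, with the y-facing walls full-width and the x-facing walls fitting between their inner faces.

C is a rectangular door frame: two vertical jambs of 93×86 mm section, 2019 mm tall, with a clear opening 774 mm wide between their inner faces. A header 87 mm tall and 86 mm deep lies on top of the jambs and spans the full outside width.

The open box is on top of the table, centred. The door frame is against the table's +x side, with their −y faces flush.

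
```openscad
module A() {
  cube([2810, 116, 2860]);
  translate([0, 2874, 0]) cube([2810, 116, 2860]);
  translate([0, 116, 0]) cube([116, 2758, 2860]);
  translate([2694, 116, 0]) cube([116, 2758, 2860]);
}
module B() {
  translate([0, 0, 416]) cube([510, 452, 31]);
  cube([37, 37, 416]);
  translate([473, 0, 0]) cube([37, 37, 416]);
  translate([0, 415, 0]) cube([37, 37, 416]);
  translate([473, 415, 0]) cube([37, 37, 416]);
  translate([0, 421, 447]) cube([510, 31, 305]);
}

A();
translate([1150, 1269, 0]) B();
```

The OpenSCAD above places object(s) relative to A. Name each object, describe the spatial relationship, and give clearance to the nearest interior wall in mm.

A is a house frame. B is a chair. The chair sits inside the house frame, centred. The clearance to the nearest interior wall is 1034 mm.

Clearances: x = 1034, y = 1153; minimum 1034 mm.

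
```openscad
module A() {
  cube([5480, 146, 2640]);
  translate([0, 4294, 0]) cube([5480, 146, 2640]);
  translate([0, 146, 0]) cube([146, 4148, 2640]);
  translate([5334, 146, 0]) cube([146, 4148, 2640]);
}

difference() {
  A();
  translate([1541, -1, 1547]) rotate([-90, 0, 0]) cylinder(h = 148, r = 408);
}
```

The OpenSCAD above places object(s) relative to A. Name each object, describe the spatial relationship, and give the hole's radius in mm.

The subtracted cylinder has r = 408 mm.

A is a house frame. The house frame has a circular hole through its front wall. The hole's radius is 408 mm.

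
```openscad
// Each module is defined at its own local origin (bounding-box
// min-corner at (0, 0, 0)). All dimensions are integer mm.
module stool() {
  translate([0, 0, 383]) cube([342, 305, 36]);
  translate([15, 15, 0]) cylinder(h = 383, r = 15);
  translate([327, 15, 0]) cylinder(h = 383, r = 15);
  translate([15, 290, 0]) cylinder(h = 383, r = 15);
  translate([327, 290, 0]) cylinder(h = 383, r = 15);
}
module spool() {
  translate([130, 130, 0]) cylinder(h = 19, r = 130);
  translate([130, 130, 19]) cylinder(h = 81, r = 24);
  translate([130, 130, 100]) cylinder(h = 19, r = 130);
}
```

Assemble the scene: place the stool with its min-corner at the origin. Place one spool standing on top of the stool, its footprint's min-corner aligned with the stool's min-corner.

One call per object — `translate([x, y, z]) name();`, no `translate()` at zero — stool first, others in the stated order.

stool();
translate([0, 0, 419]) spool();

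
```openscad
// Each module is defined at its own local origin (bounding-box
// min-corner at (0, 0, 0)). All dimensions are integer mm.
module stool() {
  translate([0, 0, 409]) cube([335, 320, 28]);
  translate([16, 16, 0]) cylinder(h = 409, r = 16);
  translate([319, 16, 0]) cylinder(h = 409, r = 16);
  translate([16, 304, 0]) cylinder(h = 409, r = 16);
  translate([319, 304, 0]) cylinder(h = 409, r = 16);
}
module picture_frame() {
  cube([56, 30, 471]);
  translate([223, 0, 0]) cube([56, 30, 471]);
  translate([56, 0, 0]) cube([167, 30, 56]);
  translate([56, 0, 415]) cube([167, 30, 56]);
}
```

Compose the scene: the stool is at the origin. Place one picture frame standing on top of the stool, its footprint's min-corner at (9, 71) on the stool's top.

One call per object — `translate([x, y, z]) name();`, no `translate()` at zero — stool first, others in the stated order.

stool();
translate([9, 71, 437]) picture_frame();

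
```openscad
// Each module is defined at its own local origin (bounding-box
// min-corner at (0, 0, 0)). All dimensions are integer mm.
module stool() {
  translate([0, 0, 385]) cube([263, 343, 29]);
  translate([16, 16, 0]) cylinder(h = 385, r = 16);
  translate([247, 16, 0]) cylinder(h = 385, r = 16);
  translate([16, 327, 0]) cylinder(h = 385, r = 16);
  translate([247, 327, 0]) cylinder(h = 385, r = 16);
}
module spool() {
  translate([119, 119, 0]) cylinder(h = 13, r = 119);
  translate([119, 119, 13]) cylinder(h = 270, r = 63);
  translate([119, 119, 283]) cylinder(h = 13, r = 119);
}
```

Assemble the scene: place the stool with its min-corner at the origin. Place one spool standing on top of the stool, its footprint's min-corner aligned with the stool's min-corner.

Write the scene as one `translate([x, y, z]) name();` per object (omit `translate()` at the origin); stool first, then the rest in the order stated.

stool();
translate([0, 0, 414]) spool();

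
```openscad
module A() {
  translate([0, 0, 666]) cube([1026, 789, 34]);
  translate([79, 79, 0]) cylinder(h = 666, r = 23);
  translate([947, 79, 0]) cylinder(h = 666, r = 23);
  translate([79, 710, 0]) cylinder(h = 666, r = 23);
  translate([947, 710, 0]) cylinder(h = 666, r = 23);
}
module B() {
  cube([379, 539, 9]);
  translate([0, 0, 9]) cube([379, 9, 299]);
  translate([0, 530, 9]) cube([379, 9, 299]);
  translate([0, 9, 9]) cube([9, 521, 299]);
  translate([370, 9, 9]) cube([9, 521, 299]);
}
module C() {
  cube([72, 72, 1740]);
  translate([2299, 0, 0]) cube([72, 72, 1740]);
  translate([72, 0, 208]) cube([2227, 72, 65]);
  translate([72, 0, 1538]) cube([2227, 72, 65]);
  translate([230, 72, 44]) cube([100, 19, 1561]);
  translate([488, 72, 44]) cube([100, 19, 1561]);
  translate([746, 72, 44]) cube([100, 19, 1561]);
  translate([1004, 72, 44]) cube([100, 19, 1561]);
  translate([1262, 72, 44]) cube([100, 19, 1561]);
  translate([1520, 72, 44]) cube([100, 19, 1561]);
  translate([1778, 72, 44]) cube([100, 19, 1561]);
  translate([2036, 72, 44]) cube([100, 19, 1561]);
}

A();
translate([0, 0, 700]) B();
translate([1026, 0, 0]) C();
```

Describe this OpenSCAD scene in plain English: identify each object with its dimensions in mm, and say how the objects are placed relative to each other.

A is a table with a 1026×789 mm rectangular top, 34 mm thick, top surface at z = 700 mm, supported by four round legs of 46 mm diameter, each leg's bounding box inset 56 mm from the nearest pair of top edges, running from the floor.

B is an open storage box with external size 379×539×308 mm and wall thickness 9 mm (the base is also 9 mm thick). The base covers the whole footprint; the four walls stand on the base, with the y-facing walls full-width and the x-facing walls fitting between their inner faces.

C is a fence section. Two 72×72 mm posts, 1740 mm tall, stand on the floor with a clear span of 2227 mm between their inner faces. Two horizontal rails of 72×65 mm section span the gap between the posts with their undersides at z = 208 mm and z = 1538 mm, flush with the posts' −y face. 8 pickets, each 100 mm wide, 19 mm thick and 1561 mm tall, are fixed to the +y face of the rails with their bottoms at z = 44 mm, evenly spaced across the span with equal gaps (rounded down to the nearest mm) at the −x end and between each pair — any rounding remainder accumulates at the +x end.

The open box is on top of the table. The fence section is against the table's +x side, with their −y faces flush.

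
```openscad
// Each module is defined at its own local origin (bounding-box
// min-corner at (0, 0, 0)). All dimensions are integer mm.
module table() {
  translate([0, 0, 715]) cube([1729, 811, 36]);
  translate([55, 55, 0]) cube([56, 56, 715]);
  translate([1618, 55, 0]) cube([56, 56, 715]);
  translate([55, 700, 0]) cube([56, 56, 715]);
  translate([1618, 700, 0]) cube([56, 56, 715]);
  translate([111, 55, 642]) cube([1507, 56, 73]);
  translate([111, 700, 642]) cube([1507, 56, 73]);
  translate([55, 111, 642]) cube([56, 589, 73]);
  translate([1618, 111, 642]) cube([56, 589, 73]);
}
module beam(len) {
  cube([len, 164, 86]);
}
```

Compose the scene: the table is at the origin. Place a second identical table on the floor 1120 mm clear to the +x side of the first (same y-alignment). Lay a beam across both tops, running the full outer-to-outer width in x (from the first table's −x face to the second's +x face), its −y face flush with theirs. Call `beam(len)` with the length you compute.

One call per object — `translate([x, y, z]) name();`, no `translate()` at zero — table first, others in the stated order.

table();
translate([2849, 0, 0]) table();
translate([0, 0, 751]) beam(4578);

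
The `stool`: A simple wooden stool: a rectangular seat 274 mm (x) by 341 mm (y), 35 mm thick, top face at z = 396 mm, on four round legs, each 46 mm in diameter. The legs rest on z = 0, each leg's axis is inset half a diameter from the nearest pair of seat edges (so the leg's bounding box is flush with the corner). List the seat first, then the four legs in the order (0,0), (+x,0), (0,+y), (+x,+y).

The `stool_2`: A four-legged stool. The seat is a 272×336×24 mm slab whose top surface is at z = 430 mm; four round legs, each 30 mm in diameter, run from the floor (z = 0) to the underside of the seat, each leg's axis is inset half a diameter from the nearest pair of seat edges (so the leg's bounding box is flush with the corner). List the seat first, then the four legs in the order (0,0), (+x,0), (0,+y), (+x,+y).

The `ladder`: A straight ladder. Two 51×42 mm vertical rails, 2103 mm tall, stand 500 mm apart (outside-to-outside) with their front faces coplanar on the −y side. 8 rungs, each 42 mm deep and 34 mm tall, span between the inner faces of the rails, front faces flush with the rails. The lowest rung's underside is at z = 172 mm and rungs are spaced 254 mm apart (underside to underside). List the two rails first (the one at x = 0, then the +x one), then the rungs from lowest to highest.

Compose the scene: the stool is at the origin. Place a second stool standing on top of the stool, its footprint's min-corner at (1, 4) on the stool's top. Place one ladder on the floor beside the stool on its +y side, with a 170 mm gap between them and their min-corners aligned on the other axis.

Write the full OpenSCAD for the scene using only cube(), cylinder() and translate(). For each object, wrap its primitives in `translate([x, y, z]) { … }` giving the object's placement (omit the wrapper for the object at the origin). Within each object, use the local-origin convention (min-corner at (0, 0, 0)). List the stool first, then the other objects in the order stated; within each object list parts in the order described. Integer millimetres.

translate([0, 0, 361]) cube([274, 341, 35]);
translate([23, 23, 0]) cylinder(h = 361, r = 23);
translate([251, 23, 0]) cylinder(h = 361, r = 23);
translate([23, 318, 0]) cylinder(h = 361, r = 23);
translate([251, 318, 0]) cylinder(h = 361, r = 23);
translate([1, 4, 396]) {
  translate([0, 0, 406]) cube([272, 336, 24]);
  translate([15, 15, 0]) cylinder(h = 406, r = 15);
  translate([257, 15, 0]) cylinder(h = 406, r = 15);
  translate([15, 321, 0]) cylinder(h = 406, r = 15);
  translate([257, 321, 0]) cylinder(h = 406, r = 15);
}
translate([0, 511, 0]) {
  cube([51, 42, 2103]);
  translate([449, 0, 0]) cube([51, 42, 2103]);
  translate([51, 0, 172]) cube([398, 42, 34]);
  translate([51, 0, 426]) cube([398, 42, 34]);
  translate([51, 0, 680]) cube([398, 42, 34]);
  translate([51, 0, 934]) cube([398, 42, 34]);
  translate([51, 0, 1188]) cube([398, 42, 34]);
  translate([51, 0, 1442]) cube([398, 42, 34]);
  translate([51, 0, 1696]) cube([398, 42, 34]);
  translate([51, 0, 1950]) cube([398, 42, 34]);
}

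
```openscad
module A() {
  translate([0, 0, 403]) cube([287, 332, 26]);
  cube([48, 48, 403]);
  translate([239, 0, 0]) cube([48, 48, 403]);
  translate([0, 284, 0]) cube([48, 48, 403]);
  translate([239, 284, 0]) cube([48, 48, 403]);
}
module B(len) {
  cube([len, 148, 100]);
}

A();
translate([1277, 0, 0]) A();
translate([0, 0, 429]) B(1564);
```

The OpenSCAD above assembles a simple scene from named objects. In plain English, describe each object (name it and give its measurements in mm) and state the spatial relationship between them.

A is a four-legged stool. The seat is a 287×332×26 mm slab whose top surface is at z = 429 mm; four square legs, each 48×48 mm in cross-section, run from the floor (z = 0) to the underside of the seat, each flush with a corner of the seat.

B is a rectangular beam 1564 mm long (x), 148 mm deep (y), 100 mm thick (z).

The beam spans the tops of two stools placed 990 mm apart, resting at z = 429 mm.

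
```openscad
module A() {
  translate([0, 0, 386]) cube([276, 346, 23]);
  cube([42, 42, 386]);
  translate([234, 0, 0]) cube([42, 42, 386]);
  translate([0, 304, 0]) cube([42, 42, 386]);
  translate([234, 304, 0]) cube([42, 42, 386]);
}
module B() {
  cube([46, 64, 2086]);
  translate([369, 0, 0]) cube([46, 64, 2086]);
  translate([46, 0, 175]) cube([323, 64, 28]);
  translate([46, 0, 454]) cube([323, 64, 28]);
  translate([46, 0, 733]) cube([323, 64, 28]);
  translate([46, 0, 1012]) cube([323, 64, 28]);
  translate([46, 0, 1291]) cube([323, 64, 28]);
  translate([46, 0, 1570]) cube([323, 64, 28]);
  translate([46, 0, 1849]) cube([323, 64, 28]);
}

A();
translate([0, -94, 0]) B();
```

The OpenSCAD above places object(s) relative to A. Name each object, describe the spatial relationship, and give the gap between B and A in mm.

The ladder's nearest face is 30 mm from the stool's −y face.

A is a stool. B is a ladder. The ladder is on the floor beside the stool on its −y side. The gap between the ladder and the stool is 30 mm.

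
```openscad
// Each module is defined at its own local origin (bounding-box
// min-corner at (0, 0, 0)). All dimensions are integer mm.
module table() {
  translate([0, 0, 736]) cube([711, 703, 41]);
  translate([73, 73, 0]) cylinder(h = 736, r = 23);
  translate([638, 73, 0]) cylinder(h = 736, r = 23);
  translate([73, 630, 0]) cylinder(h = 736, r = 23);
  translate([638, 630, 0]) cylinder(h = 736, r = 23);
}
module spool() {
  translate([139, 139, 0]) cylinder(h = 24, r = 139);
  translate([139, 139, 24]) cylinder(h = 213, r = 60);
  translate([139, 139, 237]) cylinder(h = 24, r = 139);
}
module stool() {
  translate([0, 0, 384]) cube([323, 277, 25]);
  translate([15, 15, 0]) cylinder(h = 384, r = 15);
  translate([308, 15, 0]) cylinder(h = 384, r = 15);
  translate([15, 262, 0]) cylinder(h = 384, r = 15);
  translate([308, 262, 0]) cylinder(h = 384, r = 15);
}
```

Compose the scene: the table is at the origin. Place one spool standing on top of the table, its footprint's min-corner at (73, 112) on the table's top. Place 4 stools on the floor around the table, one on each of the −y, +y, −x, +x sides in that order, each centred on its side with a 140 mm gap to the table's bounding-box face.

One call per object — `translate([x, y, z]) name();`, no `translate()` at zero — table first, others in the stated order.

table();
translate([73, 112, 777]) spool();
translate([194, -417, 0]) stool();
translate([194, 843, 0]) stool();
translate([-463, 213, 0]) stool();
translate([851, 213, 0]) stool();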